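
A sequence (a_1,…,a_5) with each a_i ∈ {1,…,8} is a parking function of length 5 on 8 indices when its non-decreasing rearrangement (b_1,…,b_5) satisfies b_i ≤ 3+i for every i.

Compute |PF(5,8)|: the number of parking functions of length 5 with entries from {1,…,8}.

Count = (9−5)·9^(5−1) = 4 · 6561 = 26244 [KW]
Check (2,6,7,6,5) → sorted (2,5,6,6,7): b_i ≤ 3+i ∀i, a PF.

26244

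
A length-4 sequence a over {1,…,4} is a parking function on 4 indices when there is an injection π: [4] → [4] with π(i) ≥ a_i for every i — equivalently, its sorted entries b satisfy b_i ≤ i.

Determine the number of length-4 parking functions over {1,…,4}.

#PF = 1·5^3 = 1·125 = 125 [KW]
E.g. (1,3,1,4) → sorted (1,1,3,4): b_i ≤ i ∀i, a PF.

125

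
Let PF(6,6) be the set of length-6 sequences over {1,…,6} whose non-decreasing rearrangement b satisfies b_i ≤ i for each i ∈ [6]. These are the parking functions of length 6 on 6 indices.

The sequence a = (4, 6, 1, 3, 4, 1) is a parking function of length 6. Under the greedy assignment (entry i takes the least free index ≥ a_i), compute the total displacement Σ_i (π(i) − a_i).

2

Σπ = 21 ({1..6} each once); Σa = 4+6+1+3+4+1 = 19; disp = 21−19 = 2.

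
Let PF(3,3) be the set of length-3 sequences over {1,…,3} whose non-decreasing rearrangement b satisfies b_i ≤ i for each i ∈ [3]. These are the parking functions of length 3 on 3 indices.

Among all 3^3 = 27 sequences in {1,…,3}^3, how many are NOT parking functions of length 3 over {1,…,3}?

|PF(3,3)| = 1·4^2 = 1×16 = 16 (Konheim–Weiss)
Example (2,3,2) → sorted (2,2,3): b_1=2>1, not a PF.
Total 27; non-PF = 27−16 = 11

11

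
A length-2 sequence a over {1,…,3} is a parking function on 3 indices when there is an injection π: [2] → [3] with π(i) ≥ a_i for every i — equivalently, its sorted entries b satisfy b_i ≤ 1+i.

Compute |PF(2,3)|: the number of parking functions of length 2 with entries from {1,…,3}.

#PF = (3−2+1)·(3+1)^(2−1) = 2×4 = 8
Check (1,2) → sorted (1,2): b_i ≤ 1+i ∀i, a PF.

8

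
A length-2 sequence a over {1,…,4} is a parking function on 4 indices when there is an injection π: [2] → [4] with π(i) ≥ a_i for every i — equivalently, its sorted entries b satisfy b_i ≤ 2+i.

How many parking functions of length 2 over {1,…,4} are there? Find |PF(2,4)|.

15

#PF = (4+1−2)·(4+1)^{2−1} = 3 · 5 = 15 (Konheim–Weiss)
One tuple (4,3) → sorted (3,4): b_i ≤ 2+i ∀i, a PF.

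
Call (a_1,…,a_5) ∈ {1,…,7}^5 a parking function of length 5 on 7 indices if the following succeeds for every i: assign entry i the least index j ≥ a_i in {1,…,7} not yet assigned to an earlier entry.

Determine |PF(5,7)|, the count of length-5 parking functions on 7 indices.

|PF| = (7−5+1)·(7+1)^(5−1) = 3×4096 = 12288
Example (3,7,4,1,2) → sorted (1,2,3,4,7): b_i ≤ 2+i ∀i, a PF.

12288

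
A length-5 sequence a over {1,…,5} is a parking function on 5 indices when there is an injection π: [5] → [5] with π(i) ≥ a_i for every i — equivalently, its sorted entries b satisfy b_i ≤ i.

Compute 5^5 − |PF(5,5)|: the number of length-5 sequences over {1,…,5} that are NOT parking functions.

|PF| = 1·6^4 = 1·1296 = 1296
Example (5,5,3,2,4) → sorted (2,3,4,5,5): b_1=2>1, not a PF.
5^5 − 1296 = 3125 − 1296 = 1829

1829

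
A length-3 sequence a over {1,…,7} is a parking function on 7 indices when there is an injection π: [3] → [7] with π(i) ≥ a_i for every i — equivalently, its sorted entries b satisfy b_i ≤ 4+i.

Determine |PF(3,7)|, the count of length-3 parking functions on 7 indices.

Count = (8−3)·8^(3−1) = 5×64 = 320 [KW]
Check (4,5,4) → sorted (4,4,5): b_i ≤ 4+i ∀i, a PF.

320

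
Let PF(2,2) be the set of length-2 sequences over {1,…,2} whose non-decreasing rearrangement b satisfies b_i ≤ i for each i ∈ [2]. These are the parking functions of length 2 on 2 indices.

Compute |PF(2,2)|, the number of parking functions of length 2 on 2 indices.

3

|PF(2,2)| = (2−2+1)·(2+1)^(2−1) = 1 · 3 = 3 [KW]
Check (2,1) → sorted (1,2): b_i ≤ i ∀i, a PF.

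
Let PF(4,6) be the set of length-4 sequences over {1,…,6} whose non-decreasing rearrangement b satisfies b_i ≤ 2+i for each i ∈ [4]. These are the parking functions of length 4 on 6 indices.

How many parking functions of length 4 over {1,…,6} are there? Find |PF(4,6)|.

1029

|PF(4,6)| = 3·7^3 = 3·343 = 1029
E.g. (5,1,6,1) → sorted (1,1,5,6): b_i ≤ 2+i ∀i, a PF.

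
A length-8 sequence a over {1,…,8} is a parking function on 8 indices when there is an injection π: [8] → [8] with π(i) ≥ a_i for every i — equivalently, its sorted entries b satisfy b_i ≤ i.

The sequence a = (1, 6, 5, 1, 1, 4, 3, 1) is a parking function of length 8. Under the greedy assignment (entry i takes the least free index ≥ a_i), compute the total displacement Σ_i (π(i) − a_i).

14

Σπ(i) = 1+…+8 = 36; Σa = 1+6+5+1+1+4+3+1 = 22; disp = 36−22 = 14.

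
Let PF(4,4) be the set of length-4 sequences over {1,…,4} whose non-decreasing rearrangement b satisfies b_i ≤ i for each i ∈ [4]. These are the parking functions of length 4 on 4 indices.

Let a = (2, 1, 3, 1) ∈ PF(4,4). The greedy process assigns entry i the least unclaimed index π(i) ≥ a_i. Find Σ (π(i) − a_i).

Σπ = 10 ({1..4} each once); Σa = 2+1+3+1 = 7; disp = 10−7 = 3.

3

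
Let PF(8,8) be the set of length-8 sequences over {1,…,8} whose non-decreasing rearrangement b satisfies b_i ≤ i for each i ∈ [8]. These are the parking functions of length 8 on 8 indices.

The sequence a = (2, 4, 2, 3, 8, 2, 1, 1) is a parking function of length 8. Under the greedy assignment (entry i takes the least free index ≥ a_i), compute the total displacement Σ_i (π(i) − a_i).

13

Σπ = 36 ({1..8} each once); Σa = 2+4+2+3+8+2+1+1 = 23; disp = 36−23 = 13.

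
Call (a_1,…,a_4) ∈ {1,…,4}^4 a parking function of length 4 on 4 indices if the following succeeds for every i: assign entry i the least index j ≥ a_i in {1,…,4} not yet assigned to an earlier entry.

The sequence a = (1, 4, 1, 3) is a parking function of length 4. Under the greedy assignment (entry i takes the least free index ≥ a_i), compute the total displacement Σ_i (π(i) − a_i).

Σπ = 10 ({1..4} each once); Σa = 1+4+1+3 = 9; disp = 10−9 = 1.

1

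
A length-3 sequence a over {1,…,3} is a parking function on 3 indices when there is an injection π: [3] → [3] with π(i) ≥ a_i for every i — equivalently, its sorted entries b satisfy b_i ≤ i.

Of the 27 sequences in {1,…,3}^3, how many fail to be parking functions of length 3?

|PF(3,3)| = 1·4^2 = 1×16 = 16 (Konheim–Weiss)
One tuple (3,3,3) → sorted (3,3,3): b_1=3>1, not a PF.
3^3 − 16 = 27 − 16 = 11

11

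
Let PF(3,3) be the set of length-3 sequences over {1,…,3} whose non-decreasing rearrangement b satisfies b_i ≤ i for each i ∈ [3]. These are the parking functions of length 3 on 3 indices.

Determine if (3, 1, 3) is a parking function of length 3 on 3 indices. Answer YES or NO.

NO

Sorted: b = (1, 3, 3).
  b_1=1 ≤ 1
  b_2=3 > 2
  fails at i=2 ⇒ NO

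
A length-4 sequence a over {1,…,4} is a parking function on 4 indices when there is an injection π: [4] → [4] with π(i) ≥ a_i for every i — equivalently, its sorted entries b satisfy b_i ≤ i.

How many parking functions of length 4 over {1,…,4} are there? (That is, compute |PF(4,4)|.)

Count = (4−4+1)·(4+1)^(4−1) = 1·125 = 125 (Pollak)
Example (1,1,1,2) → sorted (1,1,1,2): b_i ≤ i ∀i, a PF.

125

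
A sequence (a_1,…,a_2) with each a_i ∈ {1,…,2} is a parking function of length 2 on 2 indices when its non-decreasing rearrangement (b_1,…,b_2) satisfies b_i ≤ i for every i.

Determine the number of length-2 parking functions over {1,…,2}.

|PF(2,2)| = (3−2)·3^(2−1) = 1×3 = 3
Check (1,1) → sorted (1,1): b_i ≤ i ∀i, a PF.

3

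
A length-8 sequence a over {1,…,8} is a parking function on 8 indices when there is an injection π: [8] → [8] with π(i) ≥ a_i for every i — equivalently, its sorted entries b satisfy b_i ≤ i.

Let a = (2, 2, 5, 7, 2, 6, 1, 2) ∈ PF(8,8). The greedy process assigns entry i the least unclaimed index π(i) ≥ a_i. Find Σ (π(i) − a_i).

9

Σπ(i) = 1+…+8 = 36; Σa = 2+2+5+7+2+6+1+2 = 27; disp = 36−27 = 9.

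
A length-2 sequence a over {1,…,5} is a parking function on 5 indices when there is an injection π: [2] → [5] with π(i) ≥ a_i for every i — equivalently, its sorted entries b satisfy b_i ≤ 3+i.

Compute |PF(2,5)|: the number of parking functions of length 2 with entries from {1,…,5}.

Count = (5+1−2)·(5+1)^{2−1} = 4×6 = 24 (Konheim–Weiss)
Check (5,2) → sorted (2,5): b_i ≤ 3+i ∀i, a PF.

24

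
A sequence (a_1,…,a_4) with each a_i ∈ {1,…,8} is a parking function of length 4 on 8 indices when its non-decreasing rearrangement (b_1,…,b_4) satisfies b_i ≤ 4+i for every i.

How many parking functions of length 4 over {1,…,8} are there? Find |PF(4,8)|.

3645

#PF = (8−4+1)·(8+1)^(4−1) = 5×729 = 3645 (Konheim–Weiss)
E.g. (2,8,2,1) → sorted (1,2,2,8): b_i ≤ 4+i ∀i, a PF.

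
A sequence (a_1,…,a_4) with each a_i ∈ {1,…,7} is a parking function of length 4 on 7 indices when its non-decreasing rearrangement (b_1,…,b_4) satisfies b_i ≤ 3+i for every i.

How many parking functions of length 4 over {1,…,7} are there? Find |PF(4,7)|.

|PF| = 4·8^3 = 4×512 = 2048 (Pollak)
One tuple (1,5,7,5) → sorted (1,5,5,7): b_i ≤ 3+i ∀i, a PF.

2048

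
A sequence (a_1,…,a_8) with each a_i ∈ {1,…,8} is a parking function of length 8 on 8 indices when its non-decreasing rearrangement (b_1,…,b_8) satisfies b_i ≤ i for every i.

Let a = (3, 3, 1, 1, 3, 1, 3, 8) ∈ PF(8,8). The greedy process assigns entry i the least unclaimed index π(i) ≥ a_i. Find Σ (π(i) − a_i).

Σπ = 36 ({1..8} each once); Σa = 3+3+1+1+3+1+3+8 = 23; disp = 36−23 = 13.

13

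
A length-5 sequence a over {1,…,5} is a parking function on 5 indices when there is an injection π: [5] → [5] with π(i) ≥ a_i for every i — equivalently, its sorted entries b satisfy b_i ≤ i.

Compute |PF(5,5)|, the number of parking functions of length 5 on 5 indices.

1296

|PF(5,5)| = (5−5+1)·(5+1)^(5−1) = 1×1296 = 1296
Example (2,2,3,1,2) → sorted (1,2,2,2,3): b_i ≤ i ∀i, a PF.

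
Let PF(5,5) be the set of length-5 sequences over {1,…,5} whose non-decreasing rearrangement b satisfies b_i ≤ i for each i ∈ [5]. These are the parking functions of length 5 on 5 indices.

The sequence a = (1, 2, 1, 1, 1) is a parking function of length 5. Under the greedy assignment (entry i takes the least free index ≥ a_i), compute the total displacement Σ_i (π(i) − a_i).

9

Σπ = 15 ({1..5} each once); Σa = 1+2+1+1+1 = 6; disp = 15−6 = 9.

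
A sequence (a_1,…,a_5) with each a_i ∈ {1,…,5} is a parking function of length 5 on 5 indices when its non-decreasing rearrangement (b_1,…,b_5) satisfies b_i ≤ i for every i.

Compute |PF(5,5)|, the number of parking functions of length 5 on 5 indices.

1296

|PF| = 1·6^4 = 1×1296 = 1296 (Pollak)
Check (2,3,1,3,2) → sorted (1,2,2,3,3): b_i ≤ i ∀i, a PF.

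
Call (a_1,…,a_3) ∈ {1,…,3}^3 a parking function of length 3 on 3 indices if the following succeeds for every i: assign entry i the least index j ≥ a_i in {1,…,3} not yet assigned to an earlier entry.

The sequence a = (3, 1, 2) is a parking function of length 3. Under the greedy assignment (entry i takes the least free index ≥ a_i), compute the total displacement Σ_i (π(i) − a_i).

0

Σπ = 3·4/2 = 6 (π permutes [3]); Σa = 3+1+2 = 6; disp = 6−6 = 0.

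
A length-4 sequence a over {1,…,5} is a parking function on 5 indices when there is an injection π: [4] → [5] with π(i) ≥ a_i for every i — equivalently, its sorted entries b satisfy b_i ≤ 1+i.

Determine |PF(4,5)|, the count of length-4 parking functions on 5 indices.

|PF| = (5+1−4)·(5+1)^{4−1} = 2 · 216 = 432 (Konheim–Weiss)
One tuple (4,4,3,1) → sorted (1,3,4,4): b_i ≤ 1+i ∀i, a PF.

432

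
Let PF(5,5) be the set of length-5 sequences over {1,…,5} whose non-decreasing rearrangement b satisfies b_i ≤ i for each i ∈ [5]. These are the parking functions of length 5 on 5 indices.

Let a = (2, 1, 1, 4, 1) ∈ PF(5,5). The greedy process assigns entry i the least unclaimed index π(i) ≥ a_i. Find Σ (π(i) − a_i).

Σπ = 15 ({1..5} each once); Σa = 2+1+1+4+1 = 9; disp = 15−9 = 6.

6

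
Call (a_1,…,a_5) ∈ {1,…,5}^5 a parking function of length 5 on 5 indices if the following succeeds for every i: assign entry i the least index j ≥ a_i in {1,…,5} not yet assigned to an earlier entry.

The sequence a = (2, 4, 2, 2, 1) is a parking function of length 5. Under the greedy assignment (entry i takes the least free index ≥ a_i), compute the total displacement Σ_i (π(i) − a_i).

4

Σπ(i) = 1+…+5 = 15; Σa = 2+4+2+2+1 = 11; disp = 15−11 = 4.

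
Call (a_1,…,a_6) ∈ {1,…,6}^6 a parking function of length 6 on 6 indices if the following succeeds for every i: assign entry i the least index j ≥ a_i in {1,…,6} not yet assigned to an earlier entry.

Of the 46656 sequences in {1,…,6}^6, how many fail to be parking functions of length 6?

29849

|PF(6,6)| = (7−6)·7^(6−1) = 1×16807 = 16807 (Konheim–Weiss)
One tuple (4,6,1,6,4,4) → sorted (1,4,4,4,6,6): b_2=4>2, not a PF.
6^6 − 16807 = 46656 − 16807 = 29849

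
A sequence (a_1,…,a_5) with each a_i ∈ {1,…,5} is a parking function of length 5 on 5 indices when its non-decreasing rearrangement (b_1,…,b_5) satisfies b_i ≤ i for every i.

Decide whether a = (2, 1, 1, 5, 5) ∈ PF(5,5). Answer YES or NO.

Rearranged: b = (1, 1, 2, 5, 5).
  b_1=1 ≤ 1
  b_2=1 ≤ 2
  b_3=2 ≤ 3
  b_4=5 > 4
  fails at i=4 ⇒ NO

NO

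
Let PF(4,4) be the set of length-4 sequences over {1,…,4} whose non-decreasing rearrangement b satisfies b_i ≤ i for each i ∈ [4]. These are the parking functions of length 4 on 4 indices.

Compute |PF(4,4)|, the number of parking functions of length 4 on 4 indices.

Count = (4−4+1)·(4+1)^(4−1) = 1 · 125 = 125 (Konheim–Weiss)
One tuple (1,1,4,1) → sorted (1,1,1,4): b_i ≤ i ∀i, a PF.

125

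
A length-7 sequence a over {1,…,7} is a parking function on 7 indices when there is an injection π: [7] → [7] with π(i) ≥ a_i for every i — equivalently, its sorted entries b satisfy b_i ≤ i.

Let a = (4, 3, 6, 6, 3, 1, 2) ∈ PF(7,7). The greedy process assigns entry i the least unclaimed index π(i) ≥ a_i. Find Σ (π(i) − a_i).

Σπ = 28 ({1..7} each once); Σa = 4+3+6+6+3+1+2 = 25; disp = 28−25 = 3.

3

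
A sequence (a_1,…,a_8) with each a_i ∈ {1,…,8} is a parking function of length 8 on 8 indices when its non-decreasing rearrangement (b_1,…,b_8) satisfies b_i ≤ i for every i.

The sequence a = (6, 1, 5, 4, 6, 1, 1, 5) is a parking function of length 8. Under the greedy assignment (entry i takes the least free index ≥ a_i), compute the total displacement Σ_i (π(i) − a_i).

7

Σπ(i) = 1+…+8 = 36; Σa = 6+1+5+4+6+1+1+5 = 29; disp = 36−29 = 7.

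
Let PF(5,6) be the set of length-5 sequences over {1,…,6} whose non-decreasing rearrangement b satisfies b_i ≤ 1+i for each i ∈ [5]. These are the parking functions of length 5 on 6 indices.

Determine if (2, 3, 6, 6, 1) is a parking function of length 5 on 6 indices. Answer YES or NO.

Rearranged: b = (1, 2, 3, 6, 6).
  b_1=1 ≤ 2
  b_2=2 ≤ 3
  b_3=3 ≤ 4
  b_4=6 > 5
  fails at i=4 ⇒ NO

NO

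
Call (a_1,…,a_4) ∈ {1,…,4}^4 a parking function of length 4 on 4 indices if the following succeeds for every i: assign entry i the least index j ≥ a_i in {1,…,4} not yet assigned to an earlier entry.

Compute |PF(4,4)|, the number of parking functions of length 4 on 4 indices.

125

Count = (4+1−4)·(4+1)^{4−1} = 1·125 = 125
Example (1,2,4,3) → sorted (1,2,3,4): b_i ≤ i ∀i, a PF.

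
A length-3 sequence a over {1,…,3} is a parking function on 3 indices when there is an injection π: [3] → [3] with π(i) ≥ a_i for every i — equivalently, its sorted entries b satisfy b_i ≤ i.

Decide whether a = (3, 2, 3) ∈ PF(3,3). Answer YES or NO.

Rearranged: b = (2, 3, 3).
  b_1=2 > 1
  fails at i=1 ⇒ NO

NO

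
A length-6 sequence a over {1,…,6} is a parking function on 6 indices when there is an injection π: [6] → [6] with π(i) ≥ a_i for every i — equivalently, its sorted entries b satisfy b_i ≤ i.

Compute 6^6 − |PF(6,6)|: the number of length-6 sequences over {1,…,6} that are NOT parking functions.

|PF(6,6)| = (6−6+1)·(6+1)^(6−1) = 1 · 16807 = 16807 (Konheim–Weiss)
One tuple (6,3,6,6,2,3) → sorted (2,3,3,6,6,6): b_1=2>1, not a PF.
So 46656 − 16807 = 29849 fail.

29849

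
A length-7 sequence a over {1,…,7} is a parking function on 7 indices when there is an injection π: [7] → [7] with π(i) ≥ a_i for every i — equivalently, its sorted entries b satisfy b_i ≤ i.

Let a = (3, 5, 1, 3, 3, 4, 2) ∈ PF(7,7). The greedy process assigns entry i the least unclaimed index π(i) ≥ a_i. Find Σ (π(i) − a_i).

7

Σπ = 28 ({1..7} each once); Σa = 3+5+1+3+3+4+2 = 21; disp = 28−21 = 7.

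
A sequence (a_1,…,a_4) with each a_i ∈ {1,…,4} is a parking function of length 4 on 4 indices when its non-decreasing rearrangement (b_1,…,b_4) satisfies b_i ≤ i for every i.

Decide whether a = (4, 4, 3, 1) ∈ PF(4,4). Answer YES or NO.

NO

Order a: b = (1, 3, 4, 4).
  b_1=1 ≤ 1
  b_2=3 > 2
  fails at i=2 ⇒ NO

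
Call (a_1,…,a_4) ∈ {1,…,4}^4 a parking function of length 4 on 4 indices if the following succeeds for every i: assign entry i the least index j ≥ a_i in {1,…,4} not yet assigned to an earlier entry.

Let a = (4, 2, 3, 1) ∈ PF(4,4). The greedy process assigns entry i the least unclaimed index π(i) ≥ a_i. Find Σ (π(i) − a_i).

Σπ = 4·5/2 = 10 (π permutes [4]); Σa = 4+2+3+1 = 10; disp = 10−10 = 0.

0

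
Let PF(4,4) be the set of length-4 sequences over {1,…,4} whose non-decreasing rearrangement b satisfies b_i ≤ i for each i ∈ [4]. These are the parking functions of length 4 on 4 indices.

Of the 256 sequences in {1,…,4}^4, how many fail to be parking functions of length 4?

131

|PF| = (4−4+1)·(4+1)^(4−1) = 1×125 = 125
One tuple (1,4,2,4) → sorted (1,2,4,4): b_3=4>3, not a PF.
Total 256; non-PF = 256−125 = 131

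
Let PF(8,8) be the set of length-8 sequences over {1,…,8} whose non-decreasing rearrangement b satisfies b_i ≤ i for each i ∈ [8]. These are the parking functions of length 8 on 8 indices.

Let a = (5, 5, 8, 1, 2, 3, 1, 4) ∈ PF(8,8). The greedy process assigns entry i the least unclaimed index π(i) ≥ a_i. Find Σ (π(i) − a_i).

7

Σπ(i) = 1+…+8 = 36; Σa = 5+5+8+1+2+3+1+4 = 29; disp = 36−29 = 7.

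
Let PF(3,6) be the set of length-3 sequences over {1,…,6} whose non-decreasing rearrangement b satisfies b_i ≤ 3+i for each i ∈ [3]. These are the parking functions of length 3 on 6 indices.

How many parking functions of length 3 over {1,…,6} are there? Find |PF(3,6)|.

196

|PF| = 4·7^2 = 4 · 49 = 196 (Konheim–Weiss)
Example (6,3,5) → sorted (3,5,6): b_i ≤ 3+i ∀i, a PF.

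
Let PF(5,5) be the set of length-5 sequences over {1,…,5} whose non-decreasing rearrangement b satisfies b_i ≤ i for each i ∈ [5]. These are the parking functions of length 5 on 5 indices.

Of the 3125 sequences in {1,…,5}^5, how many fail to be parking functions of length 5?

#PF = (6−5)·6^(5−1) = 1·1296 = 1296 (Konheim–Weiss)
Check (4,3,3,5,3) → sorted (3,3,3,4,5): b_1=3>1, not a PF.
5^5 − 1296 = 3125 − 1296 = 1829

1829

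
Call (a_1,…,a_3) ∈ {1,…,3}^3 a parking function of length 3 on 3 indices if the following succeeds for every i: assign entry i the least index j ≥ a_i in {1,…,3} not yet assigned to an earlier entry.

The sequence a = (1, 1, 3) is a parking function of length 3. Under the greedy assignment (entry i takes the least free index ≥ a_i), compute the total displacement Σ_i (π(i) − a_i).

1

Σπ = 6 ({1..3} each once); Σa = 1+1+3 = 5; disp = 6−5 = 1.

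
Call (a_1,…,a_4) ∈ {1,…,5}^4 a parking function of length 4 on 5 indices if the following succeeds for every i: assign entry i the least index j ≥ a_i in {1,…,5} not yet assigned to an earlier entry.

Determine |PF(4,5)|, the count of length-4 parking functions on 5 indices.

Count = 2·6^3 = 2×216 = 432
Example (4,2,5,2) → sorted (2,2,4,5): b_i ≤ 1+i ∀i, a PF.

432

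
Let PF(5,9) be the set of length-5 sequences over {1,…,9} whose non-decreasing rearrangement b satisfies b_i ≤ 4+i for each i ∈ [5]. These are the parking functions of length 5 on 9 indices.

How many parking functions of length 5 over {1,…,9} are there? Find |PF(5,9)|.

|PF(5,9)| = (9+1−5)·(9+1)^{5−1} = 5 · 10000 = 50000
Check (6,8,1,6,3) → sorted (1,3,6,6,8): b_i ≤ 4+i ∀i, a PF.

50000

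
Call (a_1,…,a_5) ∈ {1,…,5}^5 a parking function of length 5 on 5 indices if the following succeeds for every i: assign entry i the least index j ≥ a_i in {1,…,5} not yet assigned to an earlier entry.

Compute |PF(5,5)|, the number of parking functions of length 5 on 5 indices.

#PF = (5+1−5)·(5+1)^{5−1} = 1 · 1296 = 1296 (Konheim–Weiss)
One tuple (2,2,1,3,2) → sorted (1,2,2,2,3): b_i ≤ i ∀i, a PF.

1296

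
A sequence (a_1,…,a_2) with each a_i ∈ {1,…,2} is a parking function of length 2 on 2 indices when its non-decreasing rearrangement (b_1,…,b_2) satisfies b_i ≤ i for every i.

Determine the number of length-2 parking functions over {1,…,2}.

|PF(2,2)| = (2+1−2)·(2+1)^{2−1} = 1 · 3 = 3 [KW]
Example (1,2) → sorted (1,2): b_i ≤ i ∀i, a PF.

3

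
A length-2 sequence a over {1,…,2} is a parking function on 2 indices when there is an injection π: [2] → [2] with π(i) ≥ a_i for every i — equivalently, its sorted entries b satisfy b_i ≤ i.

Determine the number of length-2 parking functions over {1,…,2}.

3

Count = 1·3^1 = 1×3 = 3
Check (2,1) → sorted (1,2): b_i ≤ i ∀i, a PF.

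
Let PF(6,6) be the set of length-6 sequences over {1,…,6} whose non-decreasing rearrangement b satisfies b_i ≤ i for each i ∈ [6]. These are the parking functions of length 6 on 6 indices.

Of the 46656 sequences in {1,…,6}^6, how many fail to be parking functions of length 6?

29849

#PF = (6−6+1)·(6+1)^(6−1) = 1·16807 = 16807 (Pollak)
Check (2,5,2,6,6,1) → sorted (1,2,2,5,6,6): b_4=5>4, not a PF.
6^6 − 16807 = 46656 − 16807 = 29849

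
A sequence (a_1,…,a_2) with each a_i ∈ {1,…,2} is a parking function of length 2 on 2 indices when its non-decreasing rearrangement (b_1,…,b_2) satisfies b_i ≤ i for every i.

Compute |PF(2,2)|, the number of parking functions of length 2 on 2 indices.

Count = (2−2+1)·(2+1)^(2−1) = 1·3 = 3 (Pollak)
One tuple (2,1) → sorted (1,2): b_i ≤ i ∀i, a PF.

3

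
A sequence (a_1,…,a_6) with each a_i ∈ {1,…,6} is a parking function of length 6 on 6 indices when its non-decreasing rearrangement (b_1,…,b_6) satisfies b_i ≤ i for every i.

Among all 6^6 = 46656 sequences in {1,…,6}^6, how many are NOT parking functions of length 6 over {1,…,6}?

#PF = (6+1−6)·(6+1)^{6−1} = 1×16807 = 16807 [KW]
Check (4,6,5,4,3,6) → sorted (3,4,4,5,6,6): b_1=3>1, not a PF.
Total 46656; non-PF = 46656−16807 = 29849

29849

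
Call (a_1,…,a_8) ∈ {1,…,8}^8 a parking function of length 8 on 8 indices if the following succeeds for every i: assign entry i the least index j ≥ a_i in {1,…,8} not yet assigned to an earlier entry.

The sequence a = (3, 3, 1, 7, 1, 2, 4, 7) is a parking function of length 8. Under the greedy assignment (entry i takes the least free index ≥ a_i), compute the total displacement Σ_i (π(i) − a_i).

Σπ = 36 ({1..8} each once); Σa = 3+3+1+7+1+2+4+7 = 28; disp = 36−28 = 8.

8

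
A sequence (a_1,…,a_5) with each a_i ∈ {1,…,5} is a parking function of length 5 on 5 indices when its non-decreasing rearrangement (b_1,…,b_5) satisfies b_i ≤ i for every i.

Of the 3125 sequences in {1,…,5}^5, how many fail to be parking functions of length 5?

1829

|PF(5,5)| = (5−5+1)·(5+1)^(5−1) = 1 · 1296 = 1296 (Konheim–Weiss)
Check (5,5,4,3,2) → sorted (2,3,4,5,5): b_1=2>1, not a PF.
5^5 − 1296 = 3125 − 1296 = 1829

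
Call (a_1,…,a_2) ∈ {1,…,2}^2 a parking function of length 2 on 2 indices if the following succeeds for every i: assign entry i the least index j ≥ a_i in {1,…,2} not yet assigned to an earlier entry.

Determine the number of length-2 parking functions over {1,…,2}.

|PF(2,2)| = 1·3^1 = 1 · 3 = 3
One tuple (1,2) → sorted (1,2): b_i ≤ i ∀i, a PF.

3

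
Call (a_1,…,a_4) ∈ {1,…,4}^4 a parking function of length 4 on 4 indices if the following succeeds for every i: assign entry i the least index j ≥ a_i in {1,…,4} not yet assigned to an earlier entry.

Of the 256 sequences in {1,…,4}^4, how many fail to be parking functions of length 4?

#PF = (4+1−4)·(4+1)^{4−1} = 1·125 = 125 (Konheim–Weiss)
One tuple (1,4,4,2) → sorted (1,2,4,4): b_3=4>3, not a PF.
So 256 − 125 = 131 fail.

131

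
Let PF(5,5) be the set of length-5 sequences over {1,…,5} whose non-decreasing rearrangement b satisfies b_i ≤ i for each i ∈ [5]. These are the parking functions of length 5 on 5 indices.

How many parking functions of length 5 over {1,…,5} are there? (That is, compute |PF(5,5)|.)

1296

Count = 1·6^4 = 1 · 1296 = 1296 [KW]
E.g. (1,4,3,5,1) → sorted (1,1,3,4,5): b_i ≤ i ∀i, a PF.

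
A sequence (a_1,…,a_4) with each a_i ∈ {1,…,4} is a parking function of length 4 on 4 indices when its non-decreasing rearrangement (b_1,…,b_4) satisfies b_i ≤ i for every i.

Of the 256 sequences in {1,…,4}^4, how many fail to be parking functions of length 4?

131

Count = (4+1−4)·(4+1)^{4−1} = 1×125 = 125 [KW]
E.g. (4,2,2,4) → sorted (2,2,4,4): b_1=2>1, not a PF.
So 256 − 125 = 131 fail.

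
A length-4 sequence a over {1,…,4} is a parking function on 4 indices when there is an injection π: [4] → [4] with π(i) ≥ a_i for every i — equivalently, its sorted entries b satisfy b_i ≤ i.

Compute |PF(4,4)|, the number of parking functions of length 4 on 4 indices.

125

Count = (5−4)·5^(4−1) = 1×125 = 125 (Pollak)
E.g. (1,1,4,2) → sorted (1,1,2,4): b_i ≤ i ∀i, a PF.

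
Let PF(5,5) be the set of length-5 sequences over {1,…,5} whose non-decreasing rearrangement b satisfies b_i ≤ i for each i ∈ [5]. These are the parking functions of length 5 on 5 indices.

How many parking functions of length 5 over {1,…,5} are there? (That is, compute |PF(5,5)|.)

1296

|PF| = (5+1−5)·(5+1)^{5−1} = 1 · 1296 = 1296 [KW]
Example (3,5,1,2,3) → sorted (1,2,3,3,5): b_i ≤ i ∀i, a PF.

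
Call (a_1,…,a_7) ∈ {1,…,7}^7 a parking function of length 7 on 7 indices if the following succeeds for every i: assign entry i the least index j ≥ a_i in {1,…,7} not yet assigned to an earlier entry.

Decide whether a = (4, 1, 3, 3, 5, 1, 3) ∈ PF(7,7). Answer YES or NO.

YES

Rearranged: b = (1, 1, 3, 3, 3, 4, 5).
  b_1=1 ≤ 1
  b_2=1 ≤ 2
  b_3=3 ≤ 3
  b_4=3 ≤ 4
  b_5=3 ≤ 5
  b_6=4 ≤ 6
  b_7=5 ≤ 7
All bounds hold ⇒ YES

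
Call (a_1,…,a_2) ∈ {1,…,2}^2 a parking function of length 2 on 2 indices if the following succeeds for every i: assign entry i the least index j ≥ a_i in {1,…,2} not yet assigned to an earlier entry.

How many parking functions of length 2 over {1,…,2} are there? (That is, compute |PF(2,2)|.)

|PF(2,2)| = (3−2)·3^(2−1) = 1 · 3 = 3 (Pollak)
One tuple (1,1) → sorted (1,1): b_i ≤ i ∀i, a PF.

3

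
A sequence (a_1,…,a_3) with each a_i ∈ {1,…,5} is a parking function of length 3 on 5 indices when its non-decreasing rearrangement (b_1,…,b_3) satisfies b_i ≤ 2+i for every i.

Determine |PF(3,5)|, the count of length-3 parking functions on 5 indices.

108

|PF(3,5)| = (5−3+1)·(5+1)^(3−1) = 3×36 = 108 [KW]
E.g. (3,1,5) → sorted (1,3,5): b_i ≤ 2+i ∀i, a PF.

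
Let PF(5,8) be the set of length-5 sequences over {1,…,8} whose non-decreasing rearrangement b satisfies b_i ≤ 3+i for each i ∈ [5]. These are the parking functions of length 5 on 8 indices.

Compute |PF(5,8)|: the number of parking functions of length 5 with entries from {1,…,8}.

26244

#PF = (8−5+1)·(8+1)^(5−1) = 4·6561 = 26244 [KW]
Example (5,3,6,2,7) → sorted (2,3,5,6,7): b_i ≤ 3+i ∀i, a PF.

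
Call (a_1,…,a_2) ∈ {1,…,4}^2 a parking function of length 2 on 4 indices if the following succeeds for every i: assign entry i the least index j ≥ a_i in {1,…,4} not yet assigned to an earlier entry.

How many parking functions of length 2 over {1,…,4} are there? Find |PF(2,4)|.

Count = (4+1−2)·(4+1)^{2−1} = 3·5 = 15 (Konheim–Weiss)
Check (3,3) → sorted (3,3): b_i ≤ 2+i ∀i, a PF.

15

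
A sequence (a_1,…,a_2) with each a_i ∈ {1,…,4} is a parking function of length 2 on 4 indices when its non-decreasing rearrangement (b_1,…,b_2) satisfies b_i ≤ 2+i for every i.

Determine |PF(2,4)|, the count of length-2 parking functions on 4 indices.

Count = (4−2+1)·(4+1)^(2−1) = 3 · 5 = 15 (Konheim–Weiss)
E.g. (3,3) → sorted (3,3): b_i ≤ 2+i ∀i, a PF.

15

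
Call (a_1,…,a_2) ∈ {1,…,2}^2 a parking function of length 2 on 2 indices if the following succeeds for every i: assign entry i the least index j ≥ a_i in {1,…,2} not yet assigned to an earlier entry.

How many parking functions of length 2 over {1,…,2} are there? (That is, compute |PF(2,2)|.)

3

Count = 1·3^1 = 1·3 = 3 [KW]
Example (1,2) → sorted (1,2): b_i ≤ i ∀i, a PF.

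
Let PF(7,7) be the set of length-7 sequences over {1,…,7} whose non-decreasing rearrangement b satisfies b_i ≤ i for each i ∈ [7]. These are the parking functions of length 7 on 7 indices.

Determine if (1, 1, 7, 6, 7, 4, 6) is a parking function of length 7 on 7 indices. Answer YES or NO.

NO

Sorted: b = (1, 1, 4, 6, 6, 7, 7).
  b_1=1 ≤ 1
  b_2=1 ≤ 2
  b_3=4 > 3
  fails at i=3 ⇒ NO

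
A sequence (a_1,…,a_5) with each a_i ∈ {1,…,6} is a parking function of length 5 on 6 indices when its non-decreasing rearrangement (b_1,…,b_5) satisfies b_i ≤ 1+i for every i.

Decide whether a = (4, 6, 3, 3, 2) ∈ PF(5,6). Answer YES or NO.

YES

Rearranged: b = (2, 3, 3, 4, 6).
  b_1=2 ≤ 2
  b_2=3 ≤ 3
  b_3=3 ≤ 4
  b_4=4 ≤ 5
  b_5=6 ≤ 6
All bounds hold ⇒ YES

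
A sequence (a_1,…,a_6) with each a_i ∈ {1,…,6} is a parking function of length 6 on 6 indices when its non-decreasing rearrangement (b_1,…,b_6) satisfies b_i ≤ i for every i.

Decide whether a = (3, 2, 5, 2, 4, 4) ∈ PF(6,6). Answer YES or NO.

Rearranged: b = (2, 2, 3, 4, 4, 5).
  b_1=2 > 1
  fails at i=1 ⇒ NO

NO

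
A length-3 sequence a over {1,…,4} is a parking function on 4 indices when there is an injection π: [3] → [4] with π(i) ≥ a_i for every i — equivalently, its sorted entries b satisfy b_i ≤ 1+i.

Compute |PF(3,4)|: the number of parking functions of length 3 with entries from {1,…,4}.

|PF(3,4)| = (5−3)·5^(3−1) = 2 · 25 = 50 [KW]
One tuple (2,3,3) → sorted (2,3,3): b_i ≤ 1+i ∀i, a PF.

50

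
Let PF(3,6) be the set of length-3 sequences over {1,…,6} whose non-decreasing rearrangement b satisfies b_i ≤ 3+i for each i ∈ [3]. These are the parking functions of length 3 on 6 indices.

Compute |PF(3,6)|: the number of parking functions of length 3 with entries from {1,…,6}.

196

|PF(3,6)| = (7−3)·7^(3−1) = 4 · 49 = 196 (Pollak)
One tuple (3,2,4) → sorted (2,3,4): b_i ≤ 3+i ∀i, a PF.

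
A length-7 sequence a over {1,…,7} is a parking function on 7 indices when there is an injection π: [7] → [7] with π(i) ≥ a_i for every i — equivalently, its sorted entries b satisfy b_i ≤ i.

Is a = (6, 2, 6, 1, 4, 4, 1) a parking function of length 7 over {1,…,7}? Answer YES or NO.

YES

Rearranged: b = (1, 1, 2, 4, 4, 6, 6).
  b_1=1 ≤ 1
  b_2=1 ≤ 2
  b_3=2 ≤ 3
  b_4=4 ≤ 4
  b_5=4 ≤ 5
  b_6=6 ≤ 6
  b_7=6 ≤ 7
All bounds hold ⇒ YES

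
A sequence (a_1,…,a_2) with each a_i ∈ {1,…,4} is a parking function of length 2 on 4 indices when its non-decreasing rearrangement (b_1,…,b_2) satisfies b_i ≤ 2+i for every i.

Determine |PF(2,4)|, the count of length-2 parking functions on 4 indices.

15

|PF| = (4+1−2)·(4+1)^{2−1} = 3×5 = 15 [KW]
One tuple (2,4) → sorted (2,4): b_i ≤ 2+i ∀i, a PF.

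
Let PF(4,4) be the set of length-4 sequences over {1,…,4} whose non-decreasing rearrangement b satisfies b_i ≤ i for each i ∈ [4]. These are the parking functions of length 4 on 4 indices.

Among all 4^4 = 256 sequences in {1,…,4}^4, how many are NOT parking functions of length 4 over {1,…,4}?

|PF(4,4)| = 1·5^3 = 1 · 125 = 125
Example (3,3,3,4) → sorted (3,3,3,4): b_1=3>1, not a PF.
Total 256; non-PF = 256−125 = 131

131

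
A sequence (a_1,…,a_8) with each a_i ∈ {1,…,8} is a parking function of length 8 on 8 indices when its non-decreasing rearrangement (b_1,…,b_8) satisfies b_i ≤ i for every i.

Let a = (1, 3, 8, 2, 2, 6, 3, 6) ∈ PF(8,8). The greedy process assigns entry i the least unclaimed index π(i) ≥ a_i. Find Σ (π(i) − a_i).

5

Σπ(i) = 1+…+8 = 36; Σa = 1+3+8+2+2+6+3+6 = 31; disp = 36−31 = 5.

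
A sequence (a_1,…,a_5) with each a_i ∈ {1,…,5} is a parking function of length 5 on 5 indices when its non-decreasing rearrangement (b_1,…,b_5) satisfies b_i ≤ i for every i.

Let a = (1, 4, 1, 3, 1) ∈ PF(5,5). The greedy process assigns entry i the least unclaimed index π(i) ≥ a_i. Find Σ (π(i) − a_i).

Σπ = 15 ({1..5} each once); Σa = 1+4+1+3+1 = 10; disp = 15−10 = 5.

5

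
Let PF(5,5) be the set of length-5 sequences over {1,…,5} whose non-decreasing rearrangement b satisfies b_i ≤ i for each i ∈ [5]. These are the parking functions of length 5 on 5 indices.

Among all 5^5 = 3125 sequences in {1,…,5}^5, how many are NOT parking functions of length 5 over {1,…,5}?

|PF| = 1·6^4 = 1 · 1296 = 1296 [KW]
One tuple (3,4,3,3,1) → sorted (1,3,3,3,4): b_2=3>2, not a PF.
5^5 − 1296 = 3125 − 1296 = 1829

1829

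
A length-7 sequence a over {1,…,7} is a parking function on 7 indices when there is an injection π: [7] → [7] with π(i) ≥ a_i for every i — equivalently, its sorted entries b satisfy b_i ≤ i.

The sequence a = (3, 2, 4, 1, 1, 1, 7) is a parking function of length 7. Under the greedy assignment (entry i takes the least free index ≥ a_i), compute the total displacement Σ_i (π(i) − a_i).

9

Σπ = 28 ({1..7} each once); Σa = 3+2+4+1+1+1+7 = 19; disp = 28−19 = 9.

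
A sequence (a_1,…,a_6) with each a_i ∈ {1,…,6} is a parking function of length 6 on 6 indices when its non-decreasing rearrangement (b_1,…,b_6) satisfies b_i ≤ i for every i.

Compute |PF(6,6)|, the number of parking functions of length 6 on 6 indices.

16807

|PF(6,6)| = (7−6)·7^(6−1) = 1 · 16807 = 16807 (Konheim–Weiss)
Example (4,1,3,5,4,2) → sorted (1,2,3,4,4,5): b_i ≤ i ∀i, a PF.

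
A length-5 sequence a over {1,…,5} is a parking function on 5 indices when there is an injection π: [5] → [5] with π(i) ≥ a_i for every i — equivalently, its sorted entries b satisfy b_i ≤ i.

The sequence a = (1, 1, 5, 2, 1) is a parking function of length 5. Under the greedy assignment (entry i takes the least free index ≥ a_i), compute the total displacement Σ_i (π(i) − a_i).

5

Σπ = 5·6/2 = 15 (π permutes [5]); Σa = 1+1+5+2+1 = 10; disp = 15−10 = 5.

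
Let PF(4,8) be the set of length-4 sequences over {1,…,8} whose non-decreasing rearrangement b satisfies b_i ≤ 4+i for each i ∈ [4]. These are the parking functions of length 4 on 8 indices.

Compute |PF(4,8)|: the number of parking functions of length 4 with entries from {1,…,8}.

3645

|PF| = 5·9^3 = 5 · 729 = 3645
E.g. (4,4,7,6) → sorted (4,4,6,7): b_i ≤ 4+i ∀i, a PF.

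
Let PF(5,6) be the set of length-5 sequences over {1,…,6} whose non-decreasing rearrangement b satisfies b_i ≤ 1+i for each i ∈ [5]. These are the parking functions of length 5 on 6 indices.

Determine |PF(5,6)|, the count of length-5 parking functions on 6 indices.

4802

#PF = (6+1−5)·(6+1)^{5−1} = 2 · 2401 = 4802 [KW]
E.g. (1,3,2,3,5) → sorted (1,2,3,3,5): b_i ≤ 1+i ∀i, a PF.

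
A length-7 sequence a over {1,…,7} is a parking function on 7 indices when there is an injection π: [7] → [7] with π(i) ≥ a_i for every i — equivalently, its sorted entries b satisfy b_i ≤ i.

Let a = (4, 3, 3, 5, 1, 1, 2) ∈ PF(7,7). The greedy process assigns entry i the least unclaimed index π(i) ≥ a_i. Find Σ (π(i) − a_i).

Σπ = 28 ({1..7} each once); Σa = 4+3+3+5+1+1+2 = 19; disp = 28−19 = 9.

9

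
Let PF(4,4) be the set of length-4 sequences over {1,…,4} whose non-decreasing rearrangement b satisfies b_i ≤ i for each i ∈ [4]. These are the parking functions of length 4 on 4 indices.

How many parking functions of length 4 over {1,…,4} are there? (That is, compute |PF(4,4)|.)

#PF = (4−4+1)·(4+1)^(4−1) = 1 · 125 = 125
One tuple (4,2,1,3) → sorted (1,2,3,4): b_i ≤ i ∀i, a PF.

125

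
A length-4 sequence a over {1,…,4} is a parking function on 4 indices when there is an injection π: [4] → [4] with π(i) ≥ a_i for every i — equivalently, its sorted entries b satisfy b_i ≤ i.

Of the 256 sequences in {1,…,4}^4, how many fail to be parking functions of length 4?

|PF(4,4)| = (5−4)·5^(4−1) = 1·125 = 125 [KW]
Check (4,1,3,4) → sorted (1,3,4,4): b_2=3>2, not a PF.
So 256 − 125 = 131 fail.

131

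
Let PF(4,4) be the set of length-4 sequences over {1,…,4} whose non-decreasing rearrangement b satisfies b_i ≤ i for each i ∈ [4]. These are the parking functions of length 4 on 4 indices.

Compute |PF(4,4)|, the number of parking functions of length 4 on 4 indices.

125

|PF(4,4)| = (5−4)·5^(4−1) = 1×125 = 125 (Pollak)
Example (3,1,4,1) → sorted (1,1,3,4): b_i ≤ i ∀i, a PF.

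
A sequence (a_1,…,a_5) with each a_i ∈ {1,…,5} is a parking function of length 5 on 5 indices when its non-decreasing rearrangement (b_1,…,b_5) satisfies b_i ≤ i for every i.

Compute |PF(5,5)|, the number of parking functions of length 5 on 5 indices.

|PF| = (5+1−5)·(5+1)^{5−1} = 1×1296 = 1296 [KW]
Example (5,1,1,1,4) → sorted (1,1,1,4,5): b_i ≤ i ∀i, a PF.

1296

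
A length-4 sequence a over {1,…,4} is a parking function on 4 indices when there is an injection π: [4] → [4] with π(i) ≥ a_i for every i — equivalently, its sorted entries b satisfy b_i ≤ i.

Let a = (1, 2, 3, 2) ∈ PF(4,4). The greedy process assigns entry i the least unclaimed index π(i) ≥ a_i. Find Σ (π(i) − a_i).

Σπ(i) = 1+…+4 = 10; Σa = 1+2+3+2 = 8; disp = 10−8 = 2.

2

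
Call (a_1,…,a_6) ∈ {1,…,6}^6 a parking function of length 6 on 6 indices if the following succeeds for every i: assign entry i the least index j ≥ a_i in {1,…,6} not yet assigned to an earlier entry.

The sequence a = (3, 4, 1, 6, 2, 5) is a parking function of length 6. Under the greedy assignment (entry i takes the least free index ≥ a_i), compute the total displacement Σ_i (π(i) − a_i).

0

Σπ = 21 ({1..6} each once); Σa = 3+4+1+6+2+5 = 21; disp = 21−21 = 0.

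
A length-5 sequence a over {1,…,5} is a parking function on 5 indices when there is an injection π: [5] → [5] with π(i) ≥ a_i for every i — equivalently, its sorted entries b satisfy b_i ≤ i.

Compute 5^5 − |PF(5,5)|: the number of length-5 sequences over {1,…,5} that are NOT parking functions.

|PF(5,5)| = (6−5)·6^(5−1) = 1·1296 = 1296
E.g. (3,5,5,3,3) → sorted (3,3,3,5,5): b_1=3>1, not a PF.
5^5 − 1296 = 3125 − 1296 = 1829

1829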